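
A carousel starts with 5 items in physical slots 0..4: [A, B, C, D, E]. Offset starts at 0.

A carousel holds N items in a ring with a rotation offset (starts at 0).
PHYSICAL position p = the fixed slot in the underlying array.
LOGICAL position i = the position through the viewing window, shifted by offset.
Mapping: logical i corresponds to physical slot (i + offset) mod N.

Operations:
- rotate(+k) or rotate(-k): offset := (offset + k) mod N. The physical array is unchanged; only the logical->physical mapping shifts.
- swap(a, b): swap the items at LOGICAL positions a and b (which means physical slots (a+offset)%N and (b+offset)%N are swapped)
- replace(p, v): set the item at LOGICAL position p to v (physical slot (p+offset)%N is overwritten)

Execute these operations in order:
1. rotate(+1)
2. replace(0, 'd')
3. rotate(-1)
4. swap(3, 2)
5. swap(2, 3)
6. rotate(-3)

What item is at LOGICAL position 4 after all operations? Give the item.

Answer: d

Derivation:
After op 1 (rotate(+1)): offset=1, physical=[A,B,C,D,E], logical=[B,C,D,E,A]
After op 2 (replace(0, 'd')): offset=1, physical=[A,d,C,D,E], logical=[d,C,D,E,A]
After op 3 (rotate(-1)): offset=0, physical=[A,d,C,D,E], logical=[A,d,C,D,E]
After op 4 (swap(3, 2)): offset=0, physical=[A,d,D,C,E], logical=[A,d,D,C,E]
After op 5 (swap(2, 3)): offset=0, physical=[A,d,C,D,E], logical=[A,d,C,D,E]
After op 6 (rotate(-3)): offset=2, physical=[A,d,C,D,E], logical=[C,D,E,A,d]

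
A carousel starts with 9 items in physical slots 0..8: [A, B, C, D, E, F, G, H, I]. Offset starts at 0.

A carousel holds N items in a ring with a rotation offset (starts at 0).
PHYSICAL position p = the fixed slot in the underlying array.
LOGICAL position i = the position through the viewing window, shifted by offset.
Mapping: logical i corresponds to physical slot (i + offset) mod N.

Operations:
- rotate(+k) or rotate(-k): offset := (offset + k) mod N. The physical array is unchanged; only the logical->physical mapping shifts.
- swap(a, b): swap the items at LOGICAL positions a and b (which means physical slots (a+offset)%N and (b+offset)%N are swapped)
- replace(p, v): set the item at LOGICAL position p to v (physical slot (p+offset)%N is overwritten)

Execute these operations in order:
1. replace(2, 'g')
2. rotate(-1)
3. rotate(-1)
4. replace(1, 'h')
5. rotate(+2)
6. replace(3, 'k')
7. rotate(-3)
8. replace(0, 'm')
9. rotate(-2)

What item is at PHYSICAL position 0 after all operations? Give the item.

After op 1 (replace(2, 'g')): offset=0, physical=[A,B,g,D,E,F,G,H,I], logical=[A,B,g,D,E,F,G,H,I]
After op 2 (rotate(-1)): offset=8, physical=[A,B,g,D,E,F,G,H,I], logical=[I,A,B,g,D,E,F,G,H]
After op 3 (rotate(-1)): offset=7, physical=[A,B,g,D,E,F,G,H,I], logical=[H,I,A,B,g,D,E,F,G]
After op 4 (replace(1, 'h')): offset=7, physical=[A,B,g,D,E,F,G,H,h], logical=[H,h,A,B,g,D,E,F,G]
After op 5 (rotate(+2)): offset=0, physical=[A,B,g,D,E,F,G,H,h], logical=[A,B,g,D,E,F,G,H,h]
After op 6 (replace(3, 'k')): offset=0, physical=[A,B,g,k,E,F,G,H,h], logical=[A,B,g,k,E,F,G,H,h]
After op 7 (rotate(-3)): offset=6, physical=[A,B,g,k,E,F,G,H,h], logical=[G,H,h,A,B,g,k,E,F]
After op 8 (replace(0, 'm')): offset=6, physical=[A,B,g,k,E,F,m,H,h], logical=[m,H,h,A,B,g,k,E,F]
After op 9 (rotate(-2)): offset=4, physical=[A,B,g,k,E,F,m,H,h], logical=[E,F,m,H,h,A,B,g,k]

Answer: A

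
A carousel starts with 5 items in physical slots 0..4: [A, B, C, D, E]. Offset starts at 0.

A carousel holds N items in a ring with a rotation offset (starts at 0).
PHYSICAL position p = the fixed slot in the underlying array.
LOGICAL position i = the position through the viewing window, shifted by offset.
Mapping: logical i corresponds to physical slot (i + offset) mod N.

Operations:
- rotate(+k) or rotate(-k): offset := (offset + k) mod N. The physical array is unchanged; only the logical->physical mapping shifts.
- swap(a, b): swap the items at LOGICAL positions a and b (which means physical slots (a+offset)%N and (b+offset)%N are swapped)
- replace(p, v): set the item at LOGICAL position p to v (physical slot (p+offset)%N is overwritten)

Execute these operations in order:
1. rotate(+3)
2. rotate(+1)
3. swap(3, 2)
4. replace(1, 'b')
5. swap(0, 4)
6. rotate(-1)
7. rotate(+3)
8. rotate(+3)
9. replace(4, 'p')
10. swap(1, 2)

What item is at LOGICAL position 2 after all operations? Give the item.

After op 1 (rotate(+3)): offset=3, physical=[A,B,C,D,E], logical=[D,E,A,B,C]
After op 2 (rotate(+1)): offset=4, physical=[A,B,C,D,E], logical=[E,A,B,C,D]
After op 3 (swap(3, 2)): offset=4, physical=[A,C,B,D,E], logical=[E,A,C,B,D]
After op 4 (replace(1, 'b')): offset=4, physical=[b,C,B,D,E], logical=[E,b,C,B,D]
After op 5 (swap(0, 4)): offset=4, physical=[b,C,B,E,D], logical=[D,b,C,B,E]
After op 6 (rotate(-1)): offset=3, physical=[b,C,B,E,D], logical=[E,D,b,C,B]
After op 7 (rotate(+3)): offset=1, physical=[b,C,B,E,D], logical=[C,B,E,D,b]
After op 8 (rotate(+3)): offset=4, physical=[b,C,B,E,D], logical=[D,b,C,B,E]
After op 9 (replace(4, 'p')): offset=4, physical=[b,C,B,p,D], logical=[D,b,C,B,p]
After op 10 (swap(1, 2)): offset=4, physical=[C,b,B,p,D], logical=[D,C,b,B,p]

Answer: b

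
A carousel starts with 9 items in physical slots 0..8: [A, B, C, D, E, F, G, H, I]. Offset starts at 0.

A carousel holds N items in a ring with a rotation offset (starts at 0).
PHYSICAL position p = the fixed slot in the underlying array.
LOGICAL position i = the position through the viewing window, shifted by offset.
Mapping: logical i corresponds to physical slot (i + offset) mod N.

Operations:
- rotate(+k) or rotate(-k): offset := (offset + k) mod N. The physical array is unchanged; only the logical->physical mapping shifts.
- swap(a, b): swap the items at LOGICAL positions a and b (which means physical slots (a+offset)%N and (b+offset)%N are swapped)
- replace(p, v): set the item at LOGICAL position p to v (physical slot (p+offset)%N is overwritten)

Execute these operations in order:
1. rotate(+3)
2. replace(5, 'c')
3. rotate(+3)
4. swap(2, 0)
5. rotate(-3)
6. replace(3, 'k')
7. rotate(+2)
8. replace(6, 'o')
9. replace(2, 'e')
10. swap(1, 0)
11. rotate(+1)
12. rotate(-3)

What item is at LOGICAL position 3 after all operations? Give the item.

After op 1 (rotate(+3)): offset=3, physical=[A,B,C,D,E,F,G,H,I], logical=[D,E,F,G,H,I,A,B,C]
After op 2 (replace(5, 'c')): offset=3, physical=[A,B,C,D,E,F,G,H,c], logical=[D,E,F,G,H,c,A,B,C]
After op 3 (rotate(+3)): offset=6, physical=[A,B,C,D,E,F,G,H,c], logical=[G,H,c,A,B,C,D,E,F]
After op 4 (swap(2, 0)): offset=6, physical=[A,B,C,D,E,F,c,H,G], logical=[c,H,G,A,B,C,D,E,F]
After op 5 (rotate(-3)): offset=3, physical=[A,B,C,D,E,F,c,H,G], logical=[D,E,F,c,H,G,A,B,C]
After op 6 (replace(3, 'k')): offset=3, physical=[A,B,C,D,E,F,k,H,G], logical=[D,E,F,k,H,G,A,B,C]
After op 7 (rotate(+2)): offset=5, physical=[A,B,C,D,E,F,k,H,G], logical=[F,k,H,G,A,B,C,D,E]
After op 8 (replace(6, 'o')): offset=5, physical=[A,B,o,D,E,F,k,H,G], logical=[F,k,H,G,A,B,o,D,E]
After op 9 (replace(2, 'e')): offset=5, physical=[A,B,o,D,E,F,k,e,G], logical=[F,k,e,G,A,B,o,D,E]
After op 10 (swap(1, 0)): offset=5, physical=[A,B,o,D,E,k,F,e,G], logical=[k,F,e,G,A,B,o,D,E]
After op 11 (rotate(+1)): offset=6, physical=[A,B,o,D,E,k,F,e,G], logical=[F,e,G,A,B,o,D,E,k]
After op 12 (rotate(-3)): offset=3, physical=[A,B,o,D,E,k,F,e,G], logical=[D,E,k,F,e,G,A,B,o]

Answer: F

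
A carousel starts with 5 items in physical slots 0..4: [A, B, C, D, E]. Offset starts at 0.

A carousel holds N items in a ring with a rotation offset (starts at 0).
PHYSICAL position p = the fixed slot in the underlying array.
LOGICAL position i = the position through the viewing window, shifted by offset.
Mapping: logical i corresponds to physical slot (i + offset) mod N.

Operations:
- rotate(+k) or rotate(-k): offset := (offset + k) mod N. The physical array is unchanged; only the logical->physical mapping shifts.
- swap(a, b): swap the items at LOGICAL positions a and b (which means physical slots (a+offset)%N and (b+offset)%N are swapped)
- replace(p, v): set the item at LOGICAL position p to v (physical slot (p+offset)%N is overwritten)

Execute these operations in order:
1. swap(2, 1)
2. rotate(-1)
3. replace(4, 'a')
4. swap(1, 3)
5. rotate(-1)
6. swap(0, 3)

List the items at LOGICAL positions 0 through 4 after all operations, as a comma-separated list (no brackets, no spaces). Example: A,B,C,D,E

Answer: C,E,B,a,A

Derivation:
After op 1 (swap(2, 1)): offset=0, physical=[A,C,B,D,E], logical=[A,C,B,D,E]
After op 2 (rotate(-1)): offset=4, physical=[A,C,B,D,E], logical=[E,A,C,B,D]
After op 3 (replace(4, 'a')): offset=4, physical=[A,C,B,a,E], logical=[E,A,C,B,a]
After op 4 (swap(1, 3)): offset=4, physical=[B,C,A,a,E], logical=[E,B,C,A,a]
After op 5 (rotate(-1)): offset=3, physical=[B,C,A,a,E], logical=[a,E,B,C,A]
After op 6 (swap(0, 3)): offset=3, physical=[B,a,A,C,E], logical=[C,E,B,a,A]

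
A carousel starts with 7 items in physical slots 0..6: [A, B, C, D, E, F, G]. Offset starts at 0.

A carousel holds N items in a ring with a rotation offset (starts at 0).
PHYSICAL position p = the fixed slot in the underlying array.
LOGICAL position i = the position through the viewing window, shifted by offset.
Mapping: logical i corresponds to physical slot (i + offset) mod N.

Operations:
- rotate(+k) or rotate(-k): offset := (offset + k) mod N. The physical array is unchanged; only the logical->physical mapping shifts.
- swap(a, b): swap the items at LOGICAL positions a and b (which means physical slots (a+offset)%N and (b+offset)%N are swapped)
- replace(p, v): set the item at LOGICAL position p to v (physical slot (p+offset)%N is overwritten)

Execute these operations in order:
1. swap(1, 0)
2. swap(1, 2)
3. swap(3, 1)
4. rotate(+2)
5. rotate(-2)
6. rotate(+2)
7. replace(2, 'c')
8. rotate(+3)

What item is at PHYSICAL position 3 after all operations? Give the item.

Answer: C

Derivation:
After op 1 (swap(1, 0)): offset=0, physical=[B,A,C,D,E,F,G], logical=[B,A,C,D,E,F,G]
After op 2 (swap(1, 2)): offset=0, physical=[B,C,A,D,E,F,G], logical=[B,C,A,D,E,F,G]
After op 3 (swap(3, 1)): offset=0, physical=[B,D,A,C,E,F,G], logical=[B,D,A,C,E,F,G]
After op 4 (rotate(+2)): offset=2, physical=[B,D,A,C,E,F,G], logical=[A,C,E,F,G,B,D]
After op 5 (rotate(-2)): offset=0, physical=[B,D,A,C,E,F,G], logical=[B,D,A,C,E,F,G]
After op 6 (rotate(+2)): offset=2, physical=[B,D,A,C,E,F,G], logical=[A,C,E,F,G,B,D]
After op 7 (replace(2, 'c')): offset=2, physical=[B,D,A,C,c,F,G], logical=[A,C,c,F,G,B,D]
After op 8 (rotate(+3)): offset=5, physical=[B,D,A,C,c,F,G], logical=[F,G,B,D,A,C,c]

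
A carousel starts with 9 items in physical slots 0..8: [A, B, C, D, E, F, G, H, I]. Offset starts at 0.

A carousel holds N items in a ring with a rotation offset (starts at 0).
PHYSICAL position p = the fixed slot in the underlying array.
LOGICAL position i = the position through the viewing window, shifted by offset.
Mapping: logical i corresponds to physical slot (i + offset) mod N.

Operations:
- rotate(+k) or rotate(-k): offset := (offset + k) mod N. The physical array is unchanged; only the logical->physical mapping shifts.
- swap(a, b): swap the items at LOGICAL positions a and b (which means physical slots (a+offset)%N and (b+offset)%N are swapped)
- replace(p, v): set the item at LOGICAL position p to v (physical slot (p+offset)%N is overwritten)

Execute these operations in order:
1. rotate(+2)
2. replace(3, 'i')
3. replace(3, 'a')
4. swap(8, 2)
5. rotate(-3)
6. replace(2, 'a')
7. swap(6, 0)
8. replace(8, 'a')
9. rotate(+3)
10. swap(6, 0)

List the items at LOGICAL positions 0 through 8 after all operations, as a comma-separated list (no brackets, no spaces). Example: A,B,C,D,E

Answer: a,D,B,I,G,a,C,A,a

Derivation:
After op 1 (rotate(+2)): offset=2, physical=[A,B,C,D,E,F,G,H,I], logical=[C,D,E,F,G,H,I,A,B]
After op 2 (replace(3, 'i')): offset=2, physical=[A,B,C,D,E,i,G,H,I], logical=[C,D,E,i,G,H,I,A,B]
After op 3 (replace(3, 'a')): offset=2, physical=[A,B,C,D,E,a,G,H,I], logical=[C,D,E,a,G,H,I,A,B]
After op 4 (swap(8, 2)): offset=2, physical=[A,E,C,D,B,a,G,H,I], logical=[C,D,B,a,G,H,I,A,E]
After op 5 (rotate(-3)): offset=8, physical=[A,E,C,D,B,a,G,H,I], logical=[I,A,E,C,D,B,a,G,H]
After op 6 (replace(2, 'a')): offset=8, physical=[A,a,C,D,B,a,G,H,I], logical=[I,A,a,C,D,B,a,G,H]
After op 7 (swap(6, 0)): offset=8, physical=[A,a,C,D,B,I,G,H,a], logical=[a,A,a,C,D,B,I,G,H]
After op 8 (replace(8, 'a')): offset=8, physical=[A,a,C,D,B,I,G,a,a], logical=[a,A,a,C,D,B,I,G,a]
After op 9 (rotate(+3)): offset=2, physical=[A,a,C,D,B,I,G,a,a], logical=[C,D,B,I,G,a,a,A,a]
After op 10 (swap(6, 0)): offset=2, physical=[A,a,a,D,B,I,G,a,C], logical=[a,D,B,I,G,a,C,A,a]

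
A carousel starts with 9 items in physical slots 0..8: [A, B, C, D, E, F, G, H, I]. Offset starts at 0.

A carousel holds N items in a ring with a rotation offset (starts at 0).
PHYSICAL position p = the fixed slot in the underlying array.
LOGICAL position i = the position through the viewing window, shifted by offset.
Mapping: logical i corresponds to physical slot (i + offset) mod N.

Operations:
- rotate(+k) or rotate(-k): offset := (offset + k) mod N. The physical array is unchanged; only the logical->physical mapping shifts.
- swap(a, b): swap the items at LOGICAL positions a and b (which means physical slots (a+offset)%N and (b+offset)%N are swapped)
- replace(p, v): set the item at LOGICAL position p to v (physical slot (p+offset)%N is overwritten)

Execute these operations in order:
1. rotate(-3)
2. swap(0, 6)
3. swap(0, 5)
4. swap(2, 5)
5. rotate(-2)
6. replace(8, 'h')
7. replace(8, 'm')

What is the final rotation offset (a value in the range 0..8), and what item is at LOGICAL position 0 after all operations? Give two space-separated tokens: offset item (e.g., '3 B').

After op 1 (rotate(-3)): offset=6, physical=[A,B,C,D,E,F,G,H,I], logical=[G,H,I,A,B,C,D,E,F]
After op 2 (swap(0, 6)): offset=6, physical=[A,B,C,G,E,F,D,H,I], logical=[D,H,I,A,B,C,G,E,F]
After op 3 (swap(0, 5)): offset=6, physical=[A,B,D,G,E,F,C,H,I], logical=[C,H,I,A,B,D,G,E,F]
After op 4 (swap(2, 5)): offset=6, physical=[A,B,I,G,E,F,C,H,D], logical=[C,H,D,A,B,I,G,E,F]
After op 5 (rotate(-2)): offset=4, physical=[A,B,I,G,E,F,C,H,D], logical=[E,F,C,H,D,A,B,I,G]
After op 6 (replace(8, 'h')): offset=4, physical=[A,B,I,h,E,F,C,H,D], logical=[E,F,C,H,D,A,B,I,h]
After op 7 (replace(8, 'm')): offset=4, physical=[A,B,I,m,E,F,C,H,D], logical=[E,F,C,H,D,A,B,I,m]

Answer: 4 E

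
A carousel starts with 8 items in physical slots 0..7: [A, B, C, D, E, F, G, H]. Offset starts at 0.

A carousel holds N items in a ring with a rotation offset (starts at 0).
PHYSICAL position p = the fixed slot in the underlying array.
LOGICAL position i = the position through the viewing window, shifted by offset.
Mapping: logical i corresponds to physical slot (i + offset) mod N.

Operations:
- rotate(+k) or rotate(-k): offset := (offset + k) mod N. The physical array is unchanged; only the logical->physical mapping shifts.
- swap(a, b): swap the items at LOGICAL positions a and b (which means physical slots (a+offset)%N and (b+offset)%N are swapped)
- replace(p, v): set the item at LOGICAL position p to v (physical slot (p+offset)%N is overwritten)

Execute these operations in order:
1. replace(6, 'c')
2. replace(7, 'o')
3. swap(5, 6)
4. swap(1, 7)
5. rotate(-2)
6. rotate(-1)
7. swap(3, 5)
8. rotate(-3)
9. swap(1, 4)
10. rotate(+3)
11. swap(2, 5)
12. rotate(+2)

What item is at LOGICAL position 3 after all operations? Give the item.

After op 1 (replace(6, 'c')): offset=0, physical=[A,B,C,D,E,F,c,H], logical=[A,B,C,D,E,F,c,H]
After op 2 (replace(7, 'o')): offset=0, physical=[A,B,C,D,E,F,c,o], logical=[A,B,C,D,E,F,c,o]
After op 3 (swap(5, 6)): offset=0, physical=[A,B,C,D,E,c,F,o], logical=[A,B,C,D,E,c,F,o]
After op 4 (swap(1, 7)): offset=0, physical=[A,o,C,D,E,c,F,B], logical=[A,o,C,D,E,c,F,B]
After op 5 (rotate(-2)): offset=6, physical=[A,o,C,D,E,c,F,B], logical=[F,B,A,o,C,D,E,c]
After op 6 (rotate(-1)): offset=5, physical=[A,o,C,D,E,c,F,B], logical=[c,F,B,A,o,C,D,E]
After op 7 (swap(3, 5)): offset=5, physical=[C,o,A,D,E,c,F,B], logical=[c,F,B,C,o,A,D,E]
After op 8 (rotate(-3)): offset=2, physical=[C,o,A,D,E,c,F,B], logical=[A,D,E,c,F,B,C,o]
After op 9 (swap(1, 4)): offset=2, physical=[C,o,A,F,E,c,D,B], logical=[A,F,E,c,D,B,C,o]
After op 10 (rotate(+3)): offset=5, physical=[C,o,A,F,E,c,D,B], logical=[c,D,B,C,o,A,F,E]
After op 11 (swap(2, 5)): offset=5, physical=[C,o,B,F,E,c,D,A], logical=[c,D,A,C,o,B,F,E]
After op 12 (rotate(+2)): offset=7, physical=[C,o,B,F,E,c,D,A], logical=[A,C,o,B,F,E,c,D]

Answer: B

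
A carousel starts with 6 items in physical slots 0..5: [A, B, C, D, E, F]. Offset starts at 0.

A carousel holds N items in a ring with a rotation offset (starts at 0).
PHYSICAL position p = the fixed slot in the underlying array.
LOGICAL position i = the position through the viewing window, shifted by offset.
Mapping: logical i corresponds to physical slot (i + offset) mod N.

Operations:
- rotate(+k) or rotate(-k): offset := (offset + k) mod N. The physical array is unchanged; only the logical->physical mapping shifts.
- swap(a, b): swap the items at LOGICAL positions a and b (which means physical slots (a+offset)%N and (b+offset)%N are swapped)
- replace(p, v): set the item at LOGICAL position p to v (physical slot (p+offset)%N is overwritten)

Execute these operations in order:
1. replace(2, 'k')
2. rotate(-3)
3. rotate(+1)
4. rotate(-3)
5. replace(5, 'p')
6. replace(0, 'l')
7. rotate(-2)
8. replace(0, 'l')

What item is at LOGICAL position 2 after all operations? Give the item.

Answer: l

Derivation:
After op 1 (replace(2, 'k')): offset=0, physical=[A,B,k,D,E,F], logical=[A,B,k,D,E,F]
After op 2 (rotate(-3)): offset=3, physical=[A,B,k,D,E,F], logical=[D,E,F,A,B,k]
After op 3 (rotate(+1)): offset=4, physical=[A,B,k,D,E,F], logical=[E,F,A,B,k,D]
After op 4 (rotate(-3)): offset=1, physical=[A,B,k,D,E,F], logical=[B,k,D,E,F,A]
After op 5 (replace(5, 'p')): offset=1, physical=[p,B,k,D,E,F], logical=[B,k,D,E,F,p]
After op 6 (replace(0, 'l')): offset=1, physical=[p,l,k,D,E,F], logical=[l,k,D,E,F,p]
After op 7 (rotate(-2)): offset=5, physical=[p,l,k,D,E,F], logical=[F,p,l,k,D,E]
After op 8 (replace(0, 'l')): offset=5, physical=[p,l,k,D,E,l], logical=[l,p,l,k,D,E]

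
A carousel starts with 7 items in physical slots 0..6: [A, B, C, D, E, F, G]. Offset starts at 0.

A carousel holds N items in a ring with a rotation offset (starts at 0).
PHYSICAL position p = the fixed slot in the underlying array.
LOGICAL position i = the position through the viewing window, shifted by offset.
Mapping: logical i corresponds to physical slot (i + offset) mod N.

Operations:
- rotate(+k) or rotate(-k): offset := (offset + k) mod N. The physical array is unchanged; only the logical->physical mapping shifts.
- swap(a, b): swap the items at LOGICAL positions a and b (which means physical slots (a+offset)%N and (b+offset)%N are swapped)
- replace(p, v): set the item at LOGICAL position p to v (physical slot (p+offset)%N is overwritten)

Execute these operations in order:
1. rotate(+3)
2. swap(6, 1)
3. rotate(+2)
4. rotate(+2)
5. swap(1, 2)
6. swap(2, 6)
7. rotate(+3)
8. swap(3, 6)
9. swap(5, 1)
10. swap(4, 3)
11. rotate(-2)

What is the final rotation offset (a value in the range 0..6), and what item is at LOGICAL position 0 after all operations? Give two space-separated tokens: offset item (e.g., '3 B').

Answer: 1 C

Derivation:
After op 1 (rotate(+3)): offset=3, physical=[A,B,C,D,E,F,G], logical=[D,E,F,G,A,B,C]
After op 2 (swap(6, 1)): offset=3, physical=[A,B,E,D,C,F,G], logical=[D,C,F,G,A,B,E]
After op 3 (rotate(+2)): offset=5, physical=[A,B,E,D,C,F,G], logical=[F,G,A,B,E,D,C]
After op 4 (rotate(+2)): offset=0, physical=[A,B,E,D,C,F,G], logical=[A,B,E,D,C,F,G]
After op 5 (swap(1, 2)): offset=0, physical=[A,E,B,D,C,F,G], logical=[A,E,B,D,C,F,G]
After op 6 (swap(2, 6)): offset=0, physical=[A,E,G,D,C,F,B], logical=[A,E,G,D,C,F,B]
After op 7 (rotate(+3)): offset=3, physical=[A,E,G,D,C,F,B], logical=[D,C,F,B,A,E,G]
After op 8 (swap(3, 6)): offset=3, physical=[A,E,B,D,C,F,G], logical=[D,C,F,G,A,E,B]
After op 9 (swap(5, 1)): offset=3, physical=[A,C,B,D,E,F,G], logical=[D,E,F,G,A,C,B]
After op 10 (swap(4, 3)): offset=3, physical=[G,C,B,D,E,F,A], logical=[D,E,F,A,G,C,B]
After op 11 (rotate(-2)): offset=1, physical=[G,C,B,D,E,F,A], logical=[C,B,D,E,F,A,G]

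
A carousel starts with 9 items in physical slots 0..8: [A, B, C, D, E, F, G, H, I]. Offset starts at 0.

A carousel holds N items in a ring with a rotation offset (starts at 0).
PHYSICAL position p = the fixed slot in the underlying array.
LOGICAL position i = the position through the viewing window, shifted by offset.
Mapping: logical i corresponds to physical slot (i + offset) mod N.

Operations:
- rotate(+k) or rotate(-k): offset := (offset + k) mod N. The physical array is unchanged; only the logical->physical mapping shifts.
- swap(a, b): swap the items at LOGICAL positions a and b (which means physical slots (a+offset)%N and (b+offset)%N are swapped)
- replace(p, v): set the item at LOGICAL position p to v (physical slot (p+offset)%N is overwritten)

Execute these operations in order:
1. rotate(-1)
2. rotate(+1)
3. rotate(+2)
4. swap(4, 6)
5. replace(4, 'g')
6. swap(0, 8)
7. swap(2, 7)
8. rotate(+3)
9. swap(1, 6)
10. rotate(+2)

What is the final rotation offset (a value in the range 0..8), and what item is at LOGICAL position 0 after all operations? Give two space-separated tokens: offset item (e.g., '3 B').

After op 1 (rotate(-1)): offset=8, physical=[A,B,C,D,E,F,G,H,I], logical=[I,A,B,C,D,E,F,G,H]
After op 2 (rotate(+1)): offset=0, physical=[A,B,C,D,E,F,G,H,I], logical=[A,B,C,D,E,F,G,H,I]
After op 3 (rotate(+2)): offset=2, physical=[A,B,C,D,E,F,G,H,I], logical=[C,D,E,F,G,H,I,A,B]
After op 4 (swap(4, 6)): offset=2, physical=[A,B,C,D,E,F,I,H,G], logical=[C,D,E,F,I,H,G,A,B]
After op 5 (replace(4, 'g')): offset=2, physical=[A,B,C,D,E,F,g,H,G], logical=[C,D,E,F,g,H,G,A,B]
After op 6 (swap(0, 8)): offset=2, physical=[A,C,B,D,E,F,g,H,G], logical=[B,D,E,F,g,H,G,A,C]
After op 7 (swap(2, 7)): offset=2, physical=[E,C,B,D,A,F,g,H,G], logical=[B,D,A,F,g,H,G,E,C]
After op 8 (rotate(+3)): offset=5, physical=[E,C,B,D,A,F,g,H,G], logical=[F,g,H,G,E,C,B,D,A]
After op 9 (swap(1, 6)): offset=5, physical=[E,C,g,D,A,F,B,H,G], logical=[F,B,H,G,E,C,g,D,A]
After op 10 (rotate(+2)): offset=7, physical=[E,C,g,D,A,F,B,H,G], logical=[H,G,E,C,g,D,A,F,B]

Answer: 7 H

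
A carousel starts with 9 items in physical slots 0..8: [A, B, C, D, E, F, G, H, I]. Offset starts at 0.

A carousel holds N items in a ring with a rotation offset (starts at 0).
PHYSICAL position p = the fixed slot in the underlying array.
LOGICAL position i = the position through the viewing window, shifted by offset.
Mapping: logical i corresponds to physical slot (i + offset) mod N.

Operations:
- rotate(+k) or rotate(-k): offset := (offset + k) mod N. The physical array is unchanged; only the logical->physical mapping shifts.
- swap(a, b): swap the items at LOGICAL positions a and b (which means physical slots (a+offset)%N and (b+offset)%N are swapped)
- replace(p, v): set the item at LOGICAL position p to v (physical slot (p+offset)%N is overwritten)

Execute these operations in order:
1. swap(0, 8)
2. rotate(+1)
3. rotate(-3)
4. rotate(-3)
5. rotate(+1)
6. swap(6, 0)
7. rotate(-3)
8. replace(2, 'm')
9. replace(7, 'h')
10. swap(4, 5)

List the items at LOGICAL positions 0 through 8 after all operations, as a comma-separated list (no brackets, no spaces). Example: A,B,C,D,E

Answer: F,D,m,C,H,G,A,h,B

Derivation:
After op 1 (swap(0, 8)): offset=0, physical=[I,B,C,D,E,F,G,H,A], logical=[I,B,C,D,E,F,G,H,A]
After op 2 (rotate(+1)): offset=1, physical=[I,B,C,D,E,F,G,H,A], logical=[B,C,D,E,F,G,H,A,I]
After op 3 (rotate(-3)): offset=7, physical=[I,B,C,D,E,F,G,H,A], logical=[H,A,I,B,C,D,E,F,G]
After op 4 (rotate(-3)): offset=4, physical=[I,B,C,D,E,F,G,H,A], logical=[E,F,G,H,A,I,B,C,D]
After op 5 (rotate(+1)): offset=5, physical=[I,B,C,D,E,F,G,H,A], logical=[F,G,H,A,I,B,C,D,E]
After op 6 (swap(6, 0)): offset=5, physical=[I,B,F,D,E,C,G,H,A], logical=[C,G,H,A,I,B,F,D,E]
After op 7 (rotate(-3)): offset=2, physical=[I,B,F,D,E,C,G,H,A], logical=[F,D,E,C,G,H,A,I,B]
After op 8 (replace(2, 'm')): offset=2, physical=[I,B,F,D,m,C,G,H,A], logical=[F,D,m,C,G,H,A,I,B]
After op 9 (replace(7, 'h')): offset=2, physical=[h,B,F,D,m,C,G,H,A], logical=[F,D,m,C,G,H,A,h,B]
After op 10 (swap(4, 5)): offset=2, physical=[h,B,F,D,m,C,H,G,A], logical=[F,D,m,C,H,G,A,h,B]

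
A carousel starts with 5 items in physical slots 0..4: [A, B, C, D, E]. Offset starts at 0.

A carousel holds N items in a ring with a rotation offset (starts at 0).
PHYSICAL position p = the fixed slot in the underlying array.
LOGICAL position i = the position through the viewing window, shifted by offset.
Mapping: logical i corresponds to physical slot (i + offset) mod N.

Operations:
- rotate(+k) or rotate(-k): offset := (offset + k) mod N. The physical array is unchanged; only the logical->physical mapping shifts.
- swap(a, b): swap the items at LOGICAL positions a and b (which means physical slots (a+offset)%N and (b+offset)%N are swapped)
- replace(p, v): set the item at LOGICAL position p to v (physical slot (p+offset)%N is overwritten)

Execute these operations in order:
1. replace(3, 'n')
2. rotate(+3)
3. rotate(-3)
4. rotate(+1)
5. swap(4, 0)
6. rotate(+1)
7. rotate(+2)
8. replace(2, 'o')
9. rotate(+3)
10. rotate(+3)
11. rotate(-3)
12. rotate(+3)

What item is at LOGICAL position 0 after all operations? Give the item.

Answer: B

Derivation:
After op 1 (replace(3, 'n')): offset=0, physical=[A,B,C,n,E], logical=[A,B,C,n,E]
After op 2 (rotate(+3)): offset=3, physical=[A,B,C,n,E], logical=[n,E,A,B,C]
After op 3 (rotate(-3)): offset=0, physical=[A,B,C,n,E], logical=[A,B,C,n,E]
After op 4 (rotate(+1)): offset=1, physical=[A,B,C,n,E], logical=[B,C,n,E,A]
After op 5 (swap(4, 0)): offset=1, physical=[B,A,C,n,E], logical=[A,C,n,E,B]
After op 6 (rotate(+1)): offset=2, physical=[B,A,C,n,E], logical=[C,n,E,B,A]
After op 7 (rotate(+2)): offset=4, physical=[B,A,C,n,E], logical=[E,B,A,C,n]
After op 8 (replace(2, 'o')): offset=4, physical=[B,o,C,n,E], logical=[E,B,o,C,n]
After op 9 (rotate(+3)): offset=2, physical=[B,o,C,n,E], logical=[C,n,E,B,o]
After op 10 (rotate(+3)): offset=0, physical=[B,o,C,n,E], logical=[B,o,C,n,E]
After op 11 (rotate(-3)): offset=2, physical=[B,o,C,n,E], logical=[C,n,E,B,o]
After op 12 (rotate(+3)): offset=0, physical=[B,o,C,n,E], logical=[B,o,C,n,E]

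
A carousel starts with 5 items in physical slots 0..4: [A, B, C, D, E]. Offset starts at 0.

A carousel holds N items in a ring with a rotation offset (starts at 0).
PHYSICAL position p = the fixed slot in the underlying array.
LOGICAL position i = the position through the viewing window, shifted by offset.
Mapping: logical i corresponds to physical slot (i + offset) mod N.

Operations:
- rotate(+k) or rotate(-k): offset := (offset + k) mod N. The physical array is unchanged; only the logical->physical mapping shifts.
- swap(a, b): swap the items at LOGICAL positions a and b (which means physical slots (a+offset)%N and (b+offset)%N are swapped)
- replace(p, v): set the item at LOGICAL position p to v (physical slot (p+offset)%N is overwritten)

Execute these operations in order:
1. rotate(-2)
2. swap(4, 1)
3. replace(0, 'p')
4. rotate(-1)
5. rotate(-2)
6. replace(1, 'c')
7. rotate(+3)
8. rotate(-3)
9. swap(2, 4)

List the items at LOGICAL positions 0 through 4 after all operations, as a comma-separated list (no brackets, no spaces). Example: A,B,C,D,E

Answer: A,c,C,p,E

Derivation:
After op 1 (rotate(-2)): offset=3, physical=[A,B,C,D,E], logical=[D,E,A,B,C]
After op 2 (swap(4, 1)): offset=3, physical=[A,B,E,D,C], logical=[D,C,A,B,E]
After op 3 (replace(0, 'p')): offset=3, physical=[A,B,E,p,C], logical=[p,C,A,B,E]
After op 4 (rotate(-1)): offset=2, physical=[A,B,E,p,C], logical=[E,p,C,A,B]
After op 5 (rotate(-2)): offset=0, physical=[A,B,E,p,C], logical=[A,B,E,p,C]
After op 6 (replace(1, 'c')): offset=0, physical=[A,c,E,p,C], logical=[A,c,E,p,C]
After op 7 (rotate(+3)): offset=3, physical=[A,c,E,p,C], logical=[p,C,A,c,E]
After op 8 (rotate(-3)): offset=0, physical=[A,c,E,p,C], logical=[A,c,E,p,C]
After op 9 (swap(2, 4)): offset=0, physical=[A,c,C,p,E], logical=[A,c,C,p,E]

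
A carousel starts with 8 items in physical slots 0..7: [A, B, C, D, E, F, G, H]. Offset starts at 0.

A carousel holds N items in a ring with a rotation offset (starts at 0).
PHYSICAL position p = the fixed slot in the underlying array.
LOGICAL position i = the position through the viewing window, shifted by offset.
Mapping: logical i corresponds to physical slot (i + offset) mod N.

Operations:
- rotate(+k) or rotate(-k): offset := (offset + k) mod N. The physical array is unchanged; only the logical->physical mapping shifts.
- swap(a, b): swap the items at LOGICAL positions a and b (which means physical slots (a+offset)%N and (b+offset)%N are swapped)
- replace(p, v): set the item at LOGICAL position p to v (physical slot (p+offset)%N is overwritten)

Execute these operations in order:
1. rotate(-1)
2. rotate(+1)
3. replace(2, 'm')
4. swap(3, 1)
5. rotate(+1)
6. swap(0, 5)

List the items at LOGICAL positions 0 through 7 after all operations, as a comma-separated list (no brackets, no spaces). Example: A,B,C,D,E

After op 1 (rotate(-1)): offset=7, physical=[A,B,C,D,E,F,G,H], logical=[H,A,B,C,D,E,F,G]
After op 2 (rotate(+1)): offset=0, physical=[A,B,C,D,E,F,G,H], logical=[A,B,C,D,E,F,G,H]
After op 3 (replace(2, 'm')): offset=0, physical=[A,B,m,D,E,F,G,H], logical=[A,B,m,D,E,F,G,H]
After op 4 (swap(3, 1)): offset=0, physical=[A,D,m,B,E,F,G,H], logical=[A,D,m,B,E,F,G,H]
After op 5 (rotate(+1)): offset=1, physical=[A,D,m,B,E,F,G,H], logical=[D,m,B,E,F,G,H,A]
After op 6 (swap(0, 5)): offset=1, physical=[A,G,m,B,E,F,D,H], logical=[G,m,B,E,F,D,H,A]

Answer: G,m,B,E,F,D,H,A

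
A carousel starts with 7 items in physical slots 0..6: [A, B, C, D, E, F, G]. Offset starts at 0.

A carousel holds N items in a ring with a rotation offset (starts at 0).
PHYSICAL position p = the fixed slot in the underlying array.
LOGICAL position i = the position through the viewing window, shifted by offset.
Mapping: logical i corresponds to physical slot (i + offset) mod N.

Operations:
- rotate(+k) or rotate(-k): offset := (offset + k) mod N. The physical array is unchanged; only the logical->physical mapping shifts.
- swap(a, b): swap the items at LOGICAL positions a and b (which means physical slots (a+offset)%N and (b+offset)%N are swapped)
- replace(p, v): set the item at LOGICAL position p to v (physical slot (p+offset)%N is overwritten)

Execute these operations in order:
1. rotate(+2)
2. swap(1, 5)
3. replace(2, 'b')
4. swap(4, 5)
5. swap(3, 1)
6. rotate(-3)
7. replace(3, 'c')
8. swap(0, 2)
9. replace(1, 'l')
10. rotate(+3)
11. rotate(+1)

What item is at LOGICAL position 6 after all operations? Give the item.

Answer: c

Derivation:
After op 1 (rotate(+2)): offset=2, physical=[A,B,C,D,E,F,G], logical=[C,D,E,F,G,A,B]
After op 2 (swap(1, 5)): offset=2, physical=[D,B,C,A,E,F,G], logical=[C,A,E,F,G,D,B]
After op 3 (replace(2, 'b')): offset=2, physical=[D,B,C,A,b,F,G], logical=[C,A,b,F,G,D,B]
After op 4 (swap(4, 5)): offset=2, physical=[G,B,C,A,b,F,D], logical=[C,A,b,F,D,G,B]
After op 5 (swap(3, 1)): offset=2, physical=[G,B,C,F,b,A,D], logical=[C,F,b,A,D,G,B]
After op 6 (rotate(-3)): offset=6, physical=[G,B,C,F,b,A,D], logical=[D,G,B,C,F,b,A]
After op 7 (replace(3, 'c')): offset=6, physical=[G,B,c,F,b,A,D], logical=[D,G,B,c,F,b,A]
After op 8 (swap(0, 2)): offset=6, physical=[G,D,c,F,b,A,B], logical=[B,G,D,c,F,b,A]
After op 9 (replace(1, 'l')): offset=6, physical=[l,D,c,F,b,A,B], logical=[B,l,D,c,F,b,A]
After op 10 (rotate(+3)): offset=2, physical=[l,D,c,F,b,A,B], logical=[c,F,b,A,B,l,D]
After op 11 (rotate(+1)): offset=3, physical=[l,D,c,F,b,A,B], logical=[F,b,A,B,l,D,c]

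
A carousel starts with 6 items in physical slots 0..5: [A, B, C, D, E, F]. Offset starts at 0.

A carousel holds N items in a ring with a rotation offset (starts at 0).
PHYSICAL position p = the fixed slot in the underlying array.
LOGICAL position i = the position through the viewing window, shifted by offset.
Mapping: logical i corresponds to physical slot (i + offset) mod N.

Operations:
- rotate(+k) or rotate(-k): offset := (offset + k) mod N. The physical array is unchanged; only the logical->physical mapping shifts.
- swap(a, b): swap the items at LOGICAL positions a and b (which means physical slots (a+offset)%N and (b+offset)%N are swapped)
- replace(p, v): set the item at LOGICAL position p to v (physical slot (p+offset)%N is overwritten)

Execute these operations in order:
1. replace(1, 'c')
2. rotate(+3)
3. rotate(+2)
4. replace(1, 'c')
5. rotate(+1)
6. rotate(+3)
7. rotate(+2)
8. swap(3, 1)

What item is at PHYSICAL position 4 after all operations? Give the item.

Answer: E

Derivation:
After op 1 (replace(1, 'c')): offset=0, physical=[A,c,C,D,E,F], logical=[A,c,C,D,E,F]
After op 2 (rotate(+3)): offset=3, physical=[A,c,C,D,E,F], logical=[D,E,F,A,c,C]
After op 3 (rotate(+2)): offset=5, physical=[A,c,C,D,E,F], logical=[F,A,c,C,D,E]
After op 4 (replace(1, 'c')): offset=5, physical=[c,c,C,D,E,F], logical=[F,c,c,C,D,E]
After op 5 (rotate(+1)): offset=0, physical=[c,c,C,D,E,F], logical=[c,c,C,D,E,F]
After op 6 (rotate(+3)): offset=3, physical=[c,c,C,D,E,F], logical=[D,E,F,c,c,C]
After op 7 (rotate(+2)): offset=5, physical=[c,c,C,D,E,F], logical=[F,c,c,C,D,E]
After op 8 (swap(3, 1)): offset=5, physical=[C,c,c,D,E,F], logical=[F,C,c,c,D,E]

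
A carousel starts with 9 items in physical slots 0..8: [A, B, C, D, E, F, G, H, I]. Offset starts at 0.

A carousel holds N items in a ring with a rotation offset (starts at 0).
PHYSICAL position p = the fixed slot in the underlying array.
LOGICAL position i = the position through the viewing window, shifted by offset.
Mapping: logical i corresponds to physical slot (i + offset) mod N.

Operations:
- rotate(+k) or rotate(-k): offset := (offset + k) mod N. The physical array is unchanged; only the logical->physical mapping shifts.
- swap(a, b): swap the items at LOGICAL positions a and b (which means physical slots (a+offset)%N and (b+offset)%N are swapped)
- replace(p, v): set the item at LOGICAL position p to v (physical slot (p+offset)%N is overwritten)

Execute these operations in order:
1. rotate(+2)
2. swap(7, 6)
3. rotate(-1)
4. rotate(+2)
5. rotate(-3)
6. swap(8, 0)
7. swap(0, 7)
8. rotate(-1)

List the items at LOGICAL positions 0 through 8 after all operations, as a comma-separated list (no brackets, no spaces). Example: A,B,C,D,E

After op 1 (rotate(+2)): offset=2, physical=[A,B,C,D,E,F,G,H,I], logical=[C,D,E,F,G,H,I,A,B]
After op 2 (swap(7, 6)): offset=2, physical=[I,B,C,D,E,F,G,H,A], logical=[C,D,E,F,G,H,A,I,B]
After op 3 (rotate(-1)): offset=1, physical=[I,B,C,D,E,F,G,H,A], logical=[B,C,D,E,F,G,H,A,I]
After op 4 (rotate(+2)): offset=3, physical=[I,B,C,D,E,F,G,H,A], logical=[D,E,F,G,H,A,I,B,C]
After op 5 (rotate(-3)): offset=0, physical=[I,B,C,D,E,F,G,H,A], logical=[I,B,C,D,E,F,G,H,A]
After op 6 (swap(8, 0)): offset=0, physical=[A,B,C,D,E,F,G,H,I], logical=[A,B,C,D,E,F,G,H,I]
After op 7 (swap(0, 7)): offset=0, physical=[H,B,C,D,E,F,G,A,I], logical=[H,B,C,D,E,F,G,A,I]
After op 8 (rotate(-1)): offset=8, physical=[H,B,C,D,E,F,G,A,I], logical=[I,H,B,C,D,E,F,G,A]

Answer: I,H,B,C,D,E,F,G,A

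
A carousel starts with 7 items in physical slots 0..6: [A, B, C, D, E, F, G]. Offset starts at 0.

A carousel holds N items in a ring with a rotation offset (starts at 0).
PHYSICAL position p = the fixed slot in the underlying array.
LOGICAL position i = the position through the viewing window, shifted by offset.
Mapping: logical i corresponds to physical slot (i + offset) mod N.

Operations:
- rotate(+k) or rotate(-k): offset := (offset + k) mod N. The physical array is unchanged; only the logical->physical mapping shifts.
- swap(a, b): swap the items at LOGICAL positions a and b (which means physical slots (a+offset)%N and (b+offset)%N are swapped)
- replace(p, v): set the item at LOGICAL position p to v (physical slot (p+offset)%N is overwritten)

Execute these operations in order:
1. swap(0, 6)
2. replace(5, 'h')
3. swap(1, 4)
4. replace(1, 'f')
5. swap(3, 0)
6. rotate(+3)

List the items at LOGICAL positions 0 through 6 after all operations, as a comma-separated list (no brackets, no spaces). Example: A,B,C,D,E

Answer: G,B,h,A,D,f,C

Derivation:
After op 1 (swap(0, 6)): offset=0, physical=[G,B,C,D,E,F,A], logical=[G,B,C,D,E,F,A]
After op 2 (replace(5, 'h')): offset=0, physical=[G,B,C,D,E,h,A], logical=[G,B,C,D,E,h,A]
After op 3 (swap(1, 4)): offset=0, physical=[G,E,C,D,B,h,A], logical=[G,E,C,D,B,h,A]
After op 4 (replace(1, 'f')): offset=0, physical=[G,f,C,D,B,h,A], logical=[G,f,C,D,B,h,A]
After op 5 (swap(3, 0)): offset=0, physical=[D,f,C,G,B,h,A], logical=[D,f,C,G,B,h,A]
After op 6 (rotate(+3)): offset=3, physical=[D,f,C,G,B,h,A], logical=[G,B,h,A,D,f,C]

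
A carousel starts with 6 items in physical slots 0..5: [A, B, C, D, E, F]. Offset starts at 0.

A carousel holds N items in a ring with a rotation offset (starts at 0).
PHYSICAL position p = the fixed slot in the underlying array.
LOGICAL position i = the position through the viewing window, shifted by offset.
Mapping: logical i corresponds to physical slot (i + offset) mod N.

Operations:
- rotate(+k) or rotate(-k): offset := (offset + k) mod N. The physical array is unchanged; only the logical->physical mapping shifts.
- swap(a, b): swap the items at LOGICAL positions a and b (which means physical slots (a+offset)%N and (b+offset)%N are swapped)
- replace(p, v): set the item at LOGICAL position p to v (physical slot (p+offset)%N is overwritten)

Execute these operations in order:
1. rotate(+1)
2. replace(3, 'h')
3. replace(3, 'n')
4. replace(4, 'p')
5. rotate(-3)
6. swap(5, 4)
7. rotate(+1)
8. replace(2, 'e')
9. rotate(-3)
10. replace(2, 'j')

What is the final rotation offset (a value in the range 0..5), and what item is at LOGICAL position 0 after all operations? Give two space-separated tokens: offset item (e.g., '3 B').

Answer: 2 D

Derivation:
After op 1 (rotate(+1)): offset=1, physical=[A,B,C,D,E,F], logical=[B,C,D,E,F,A]
After op 2 (replace(3, 'h')): offset=1, physical=[A,B,C,D,h,F], logical=[B,C,D,h,F,A]
After op 3 (replace(3, 'n')): offset=1, physical=[A,B,C,D,n,F], logical=[B,C,D,n,F,A]
After op 4 (replace(4, 'p')): offset=1, physical=[A,B,C,D,n,p], logical=[B,C,D,n,p,A]
After op 5 (rotate(-3)): offset=4, physical=[A,B,C,D,n,p], logical=[n,p,A,B,C,D]
After op 6 (swap(5, 4)): offset=4, physical=[A,B,D,C,n,p], logical=[n,p,A,B,D,C]
After op 7 (rotate(+1)): offset=5, physical=[A,B,D,C,n,p], logical=[p,A,B,D,C,n]
After op 8 (replace(2, 'e')): offset=5, physical=[A,e,D,C,n,p], logical=[p,A,e,D,C,n]
After op 9 (rotate(-3)): offset=2, physical=[A,e,D,C,n,p], logical=[D,C,n,p,A,e]
After op 10 (replace(2, 'j')): offset=2, physical=[A,e,D,C,j,p], logical=[D,C,j,p,A,e]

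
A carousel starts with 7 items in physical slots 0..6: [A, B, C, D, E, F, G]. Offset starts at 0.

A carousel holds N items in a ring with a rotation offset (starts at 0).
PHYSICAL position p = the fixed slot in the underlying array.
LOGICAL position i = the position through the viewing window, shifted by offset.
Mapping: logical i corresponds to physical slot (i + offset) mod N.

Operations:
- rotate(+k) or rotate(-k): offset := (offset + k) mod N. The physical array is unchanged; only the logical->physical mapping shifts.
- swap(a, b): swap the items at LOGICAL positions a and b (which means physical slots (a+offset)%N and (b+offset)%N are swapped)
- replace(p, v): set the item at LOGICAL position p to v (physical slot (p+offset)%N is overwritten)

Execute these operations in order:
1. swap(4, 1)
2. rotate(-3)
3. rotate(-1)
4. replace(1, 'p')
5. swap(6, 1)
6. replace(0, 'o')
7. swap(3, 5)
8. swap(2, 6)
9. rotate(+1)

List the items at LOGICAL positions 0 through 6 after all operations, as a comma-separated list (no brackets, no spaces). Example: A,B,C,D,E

Answer: C,p,E,A,G,F,o

Derivation:
After op 1 (swap(4, 1)): offset=0, physical=[A,E,C,D,B,F,G], logical=[A,E,C,D,B,F,G]
After op 2 (rotate(-3)): offset=4, physical=[A,E,C,D,B,F,G], logical=[B,F,G,A,E,C,D]
After op 3 (rotate(-1)): offset=3, physical=[A,E,C,D,B,F,G], logical=[D,B,F,G,A,E,C]
After op 4 (replace(1, 'p')): offset=3, physical=[A,E,C,D,p,F,G], logical=[D,p,F,G,A,E,C]
After op 5 (swap(6, 1)): offset=3, physical=[A,E,p,D,C,F,G], logical=[D,C,F,G,A,E,p]
After op 6 (replace(0, 'o')): offset=3, physical=[A,E,p,o,C,F,G], logical=[o,C,F,G,A,E,p]
After op 7 (swap(3, 5)): offset=3, physical=[A,G,p,o,C,F,E], logical=[o,C,F,E,A,G,p]
After op 8 (swap(2, 6)): offset=3, physical=[A,G,F,o,C,p,E], logical=[o,C,p,E,A,G,F]
After op 9 (rotate(+1)): offset=4, physical=[A,G,F,o,C,p,E], logical=[C,p,E,A,G,F,o]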